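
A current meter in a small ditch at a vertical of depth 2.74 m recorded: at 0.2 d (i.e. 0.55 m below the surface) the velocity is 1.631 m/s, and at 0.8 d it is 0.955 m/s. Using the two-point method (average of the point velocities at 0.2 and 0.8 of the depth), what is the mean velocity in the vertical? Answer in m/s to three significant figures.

v̄ = (1.631 + 0.955) / 2 = 1.293 m/s

1.29 m/s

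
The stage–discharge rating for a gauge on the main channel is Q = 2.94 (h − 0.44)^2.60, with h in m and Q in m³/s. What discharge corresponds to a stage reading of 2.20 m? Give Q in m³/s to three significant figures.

12.8 m³/s

Q = 2.94 × (2.20 − 0.44)^2.60 = 2.94 × 1.76^2.60 = 12.78 m³/s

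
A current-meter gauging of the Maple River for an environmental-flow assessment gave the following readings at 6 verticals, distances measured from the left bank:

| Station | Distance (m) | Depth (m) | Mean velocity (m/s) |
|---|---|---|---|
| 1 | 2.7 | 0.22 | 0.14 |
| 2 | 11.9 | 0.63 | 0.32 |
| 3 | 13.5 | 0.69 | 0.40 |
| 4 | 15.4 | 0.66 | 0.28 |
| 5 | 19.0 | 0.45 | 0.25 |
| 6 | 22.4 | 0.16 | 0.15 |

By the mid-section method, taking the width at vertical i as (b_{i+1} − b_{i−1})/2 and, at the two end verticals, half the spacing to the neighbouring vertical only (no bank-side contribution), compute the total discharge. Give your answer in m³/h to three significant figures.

w_1 = (11.9 − 2.7)/2 = 4.6 m; q_1 = 0.14 × 0.22 × 4.6 = 0.1417 m³/s
w_2 = (13.5 − 2.7)/2 = 5.4 m; q_2 = 0.32 × 0.63 × 5.4 = 1.089 m³/s
w_3 = (15.4 − 11.9)/2 = 1.75 m; q_3 = 0.40 × 0.69 × 1.75 = 0.4830 m³/s
w_4 = (19.0 − 13.5)/2 = 2.75 m; q_4 = 0.28 × 0.66 × 2.75 = 0.5082 m³/s
w_5 = (22.4 − 15.4)/2 = 3.5 m; q_5 = 0.25 × 0.45 × 3.5 = 0.3938 m³/s
w_6 = (22.4 − 19.0)/2 = 1.7 m; q_6 = 0.15 × 0.16 × 1.7 = 0.04080 m³/s
Q = Σ qᵢ = 2.656 m³/s
= 2.656 × 3600 = 9562 m³/h

9560 m³/h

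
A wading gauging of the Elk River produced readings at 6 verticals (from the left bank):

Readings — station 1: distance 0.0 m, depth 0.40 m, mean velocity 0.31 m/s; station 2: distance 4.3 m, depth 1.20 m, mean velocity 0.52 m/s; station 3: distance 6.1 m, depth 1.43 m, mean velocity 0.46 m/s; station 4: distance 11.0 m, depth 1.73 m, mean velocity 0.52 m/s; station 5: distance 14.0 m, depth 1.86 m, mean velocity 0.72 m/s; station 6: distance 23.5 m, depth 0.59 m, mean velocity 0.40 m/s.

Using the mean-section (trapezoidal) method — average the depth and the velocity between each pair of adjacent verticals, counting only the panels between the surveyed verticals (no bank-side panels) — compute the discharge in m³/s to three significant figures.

16.2 m³/s

Panel 1-2: Δb = 4.3 m, d̄ = (0.40+1.20)/2 = 0.8, v̄ = (0.31+0.52)/2 = 0.415 → q = 4.3×0.8×0.415 = 1.428 m³/s
Panel 2-3: Δb = 1.8 m, d̄ = (1.20+1.43)/2 = 1.315, v̄ = (0.52+0.46)/2 = 0.49 → q = 1.8×1.315×0.49 = 1.160 m³/s
Panel 3-4: Δb = 4.9 m, d̄ = (1.43+1.73)/2 = 1.58, v̄ = (0.46+0.52)/2 = 0.49 → q = 4.9×1.58×0.49 = 3.794 m³/s
Panel 4-5: Δb = 3 m, d̄ = (1.73+1.86)/2 = 1.795, v̄ = (0.52+0.72)/2 = 0.62 → q = 3×1.795×0.62 = 3.339 m³/s
Panel 5-6: Δb = 9.5 m, d̄ = (1.86+0.59)/2 = 1.225, v̄ = (0.72+0.40)/2 = 0.56 → q = 9.5×1.225×0.56 = 6.517 m³/s
Q = Σ q = 16.24 m³/s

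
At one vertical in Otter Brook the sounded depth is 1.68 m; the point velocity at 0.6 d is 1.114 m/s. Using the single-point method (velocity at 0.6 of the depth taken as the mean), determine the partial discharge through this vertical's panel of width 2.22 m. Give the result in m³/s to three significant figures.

4.15 m³/s

v̄ = v₀.₆ = 1.114 m/s
q = v̄ × d × w = 1.114 × 1.68 × 2.22 = 4.155 m³/s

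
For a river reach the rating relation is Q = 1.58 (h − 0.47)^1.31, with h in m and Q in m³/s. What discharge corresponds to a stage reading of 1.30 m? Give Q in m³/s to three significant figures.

1.24 m³/s

Q = 1.58 × (1.30 − 0.47)^1.31 = 1.58 × 0.83^1.31 = 1.238 m³/s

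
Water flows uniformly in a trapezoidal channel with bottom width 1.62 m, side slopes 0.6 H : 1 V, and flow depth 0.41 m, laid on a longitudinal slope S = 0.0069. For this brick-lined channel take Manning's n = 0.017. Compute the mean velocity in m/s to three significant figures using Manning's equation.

A = (b + z·y)·y = (1.62 + 0.6×0.41)×0.41 = 0.7651 m²
P = b + 2y√(1+z²) = 1.62 + 2×0.41×√(1+0.6²) = 2.576 m
R = A/P = 0.7651/2.576 = 0.2970 m
Q = (1/n)·A·R^(2/3)·S^(1/2) = (1/0.017) × 0.7651 × 0.2970^(2/3) × 0.0069^(1/2) = 1.664 m³/s
V = Q/A = 1.664/0.7651 = 2.175 m/s

2.17 m/s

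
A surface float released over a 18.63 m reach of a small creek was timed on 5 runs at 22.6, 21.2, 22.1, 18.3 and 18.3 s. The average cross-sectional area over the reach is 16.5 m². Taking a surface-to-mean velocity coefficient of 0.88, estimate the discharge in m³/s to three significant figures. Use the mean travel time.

13.2 m³/s

t̄ = (22.6 + 21.2 + 22.1 + 18.3 + 18.3) / 5 = 20.5 s
v_surface = L / t̄ = 18.63 / 20.5 = 0.9088 m/s
v_mean = 0.88 × 0.9088 = 0.7997 m/s
Q = A × v_mean = 16.5 × 0.7997 = 13.20 m³/s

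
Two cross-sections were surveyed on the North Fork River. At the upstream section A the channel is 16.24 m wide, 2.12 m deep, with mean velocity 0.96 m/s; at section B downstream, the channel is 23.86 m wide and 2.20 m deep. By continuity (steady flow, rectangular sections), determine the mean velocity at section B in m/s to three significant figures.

Q = A₁V₁ = (16.24×2.12) × 0.96 = 33.05 m³/s
A₂ = 23.86 × 2.20 = 52.49 m²
V₂ = Q/A₂ = 33.05/52.49 = 0.6297 m/s

0.630 m/s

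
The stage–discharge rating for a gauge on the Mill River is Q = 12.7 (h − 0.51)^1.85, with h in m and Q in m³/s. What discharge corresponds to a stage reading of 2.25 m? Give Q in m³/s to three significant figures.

35.4 m³/s

Q = 12.7 × (2.25 − 0.51)^1.85 = 12.7 × 1.74^1.85 = 35.39 m³/s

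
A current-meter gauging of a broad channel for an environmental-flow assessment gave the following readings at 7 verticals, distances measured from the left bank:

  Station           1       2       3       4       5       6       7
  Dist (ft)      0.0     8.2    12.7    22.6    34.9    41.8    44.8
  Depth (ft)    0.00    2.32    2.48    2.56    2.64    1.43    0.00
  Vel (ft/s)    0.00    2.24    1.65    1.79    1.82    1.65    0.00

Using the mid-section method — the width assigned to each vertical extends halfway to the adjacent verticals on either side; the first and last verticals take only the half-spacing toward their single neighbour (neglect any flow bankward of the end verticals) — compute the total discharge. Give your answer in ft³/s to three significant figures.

171 ft³/s

w_2 = (12.7 − 0.0)/2 = 6.35 ft; q_2 = 2.24 × 2.32 × 6.35 = 33.00 ft³/s
w_3 = (22.6 − 8.2)/2 = 7.2 ft; q_3 = 1.65 × 2.48 × 7.2 = 29.46 ft³/s
w_4 = (34.9 − 12.7)/2 = 11.1 ft; q_4 = 1.79 × 2.56 × 11.1 = 50.86 ft³/s
w_5 = (41.8 − 22.6)/2 = 9.6 ft; q_5 = 1.82 × 2.64 × 9.6 = 46.13 ft³/s
w_6 = (44.8 − 34.9)/2 = 4.95 ft; q_6 = 1.65 × 1.43 × 4.95 = 11.68 ft³/s
Stations 1, 7 contribute zero (depth or velocity is 0).
Q = Σ qᵢ = 171.1 ft³/s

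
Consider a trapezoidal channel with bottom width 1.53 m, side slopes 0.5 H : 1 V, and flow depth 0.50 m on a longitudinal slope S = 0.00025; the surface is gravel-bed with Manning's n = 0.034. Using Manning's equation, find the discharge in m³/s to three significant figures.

0.200 m³/s

A = (b + z·y)·y = (1.53 + 0.5×0.50)×0.50 = 0.8900 m²
P = b + 2y√(1+z²) = 1.53 + 2×0.50×√(1+0.5²) = 2.648 m
R = A/P = 0.8900/2.648 = 0.3361 m
Q = (1/n)·A·R^(2/3)·S^(1/2) = (1/0.034) × 0.8900 × 0.3361^(2/3) × 0.00025^(1/2) = 0.2001 m³/s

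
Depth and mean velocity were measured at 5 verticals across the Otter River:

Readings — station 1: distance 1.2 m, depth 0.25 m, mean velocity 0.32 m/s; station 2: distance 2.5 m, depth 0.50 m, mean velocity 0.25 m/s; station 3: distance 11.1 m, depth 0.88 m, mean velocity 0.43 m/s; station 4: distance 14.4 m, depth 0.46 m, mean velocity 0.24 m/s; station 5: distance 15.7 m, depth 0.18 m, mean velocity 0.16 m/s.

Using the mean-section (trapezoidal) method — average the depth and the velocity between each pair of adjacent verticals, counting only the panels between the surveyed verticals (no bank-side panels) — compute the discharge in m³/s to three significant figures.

Panel 1-2: Δb = 1.3 m, d̄ = (0.25+0.50)/2 = 0.375, v̄ = (0.32+0.25)/2 = 0.285 → q = 1.3×0.375×0.285 = 0.1389 m³/s
Panel 2-3: Δb = 8.6 m, d̄ = (0.50+0.88)/2 = 0.69, v̄ = (0.25+0.43)/2 = 0.34 → q = 8.6×0.69×0.34 = 2.018 m³/s
Panel 3-4: Δb = 3.3 m, d̄ = (0.88+0.46)/2 = 0.67, v̄ = (0.43+0.24)/2 = 0.335 → q = 3.3×0.67×0.335 = 0.7407 m³/s
Panel 4-5: Δb = 1.3 m, d̄ = (0.46+0.18)/2 = 0.32, v̄ = (0.24+0.16)/2 = 0.2 → q = 1.3×0.32×0.2 = 0.08320 m³/s
Q = Σ q = 2.980 m³/s

2.98 m³/s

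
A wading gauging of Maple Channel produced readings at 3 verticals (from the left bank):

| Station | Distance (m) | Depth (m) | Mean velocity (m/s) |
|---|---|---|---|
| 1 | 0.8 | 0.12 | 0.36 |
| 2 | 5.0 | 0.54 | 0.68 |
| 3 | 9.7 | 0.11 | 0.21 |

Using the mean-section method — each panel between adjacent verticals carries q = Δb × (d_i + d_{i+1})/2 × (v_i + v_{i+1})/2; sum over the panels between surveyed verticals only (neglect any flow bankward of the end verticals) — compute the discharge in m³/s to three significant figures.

1.40 m³/s

Panel 1-2: Δb = 4.2 m, d̄ = (0.12+0.54)/2 = 0.33, v̄ = (0.36+0.68)/2 = 0.52 → q = 4.2×0.33×0.52 = 0.7207 m³/s
Panel 2-3: Δb = 4.7 m, d̄ = (0.54+0.11)/2 = 0.325, v̄ = (0.68+0.21)/2 = 0.445 → q = 4.7×0.325×0.445 = 0.6797 m³/s
Q = Σ q = 1.400 m³/s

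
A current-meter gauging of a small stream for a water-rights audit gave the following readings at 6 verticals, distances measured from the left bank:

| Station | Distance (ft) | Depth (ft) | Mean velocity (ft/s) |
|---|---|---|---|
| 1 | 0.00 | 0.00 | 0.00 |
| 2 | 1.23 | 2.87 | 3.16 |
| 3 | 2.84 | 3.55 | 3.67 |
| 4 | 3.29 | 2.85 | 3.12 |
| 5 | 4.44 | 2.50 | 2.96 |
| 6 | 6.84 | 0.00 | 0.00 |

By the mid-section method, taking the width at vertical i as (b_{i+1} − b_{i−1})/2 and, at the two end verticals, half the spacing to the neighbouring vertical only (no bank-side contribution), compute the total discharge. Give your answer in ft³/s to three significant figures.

w_2 = (2.84 − 0.00)/2 = 1.42 ft; q_2 = 3.16 × 2.87 × 1.42 = 12.88 ft³/s
w_3 = (3.29 − 1.23)/2 = 1.03 ft; q_3 = 3.67 × 3.55 × 1.03 = 13.42 ft³/s
w_4 = (4.44 − 2.84)/2 = 0.8 ft; q_4 = 3.12 × 2.85 × 0.8 = 7.114 ft³/s
w_5 = (6.84 − 3.29)/2 = 1.775 ft; q_5 = 2.96 × 2.50 × 1.775 = 13.14 ft³/s
Stations 1, 6 contribute zero (depth or velocity is 0).
Q = Σ qᵢ = 46.55 ft³/s

46.5 ft³/s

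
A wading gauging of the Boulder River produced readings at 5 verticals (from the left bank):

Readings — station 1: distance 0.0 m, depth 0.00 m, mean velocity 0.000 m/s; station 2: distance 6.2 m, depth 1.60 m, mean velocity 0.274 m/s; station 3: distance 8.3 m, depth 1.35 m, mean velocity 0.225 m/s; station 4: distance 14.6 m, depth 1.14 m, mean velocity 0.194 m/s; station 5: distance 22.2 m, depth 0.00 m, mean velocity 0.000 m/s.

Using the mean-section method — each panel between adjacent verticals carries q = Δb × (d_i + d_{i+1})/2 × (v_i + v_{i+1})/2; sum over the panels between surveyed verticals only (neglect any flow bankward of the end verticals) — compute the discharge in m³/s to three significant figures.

3.52 m³/s

Panel 1-2: Δb = 6.2 m, d̄ = (0.00+1.60)/2 = 0.8, v̄ = (0.000+0.274)/2 = 0.137 → q = 6.2×0.8×0.137 = 0.6795 m³/s
Panel 2-3: Δb = 2.1 m, d̄ = (1.60+1.35)/2 = 1.475, v̄ = (0.274+0.225)/2 = 0.2495 → q = 2.1×1.475×0.2495 = 0.7728 m³/s
Panel 3-4: Δb = 6.3 m, d̄ = (1.35+1.14)/2 = 1.245, v̄ = (0.225+0.194)/2 = 0.2095 → q = 6.3×1.245×0.2095 = 1.643 m³/s
Panel 4-5: Δb = 7.6 m, d̄ = (1.14+0.00)/2 = 0.57, v̄ = (0.194+0.000)/2 = 0.097 → q = 7.6×0.57×0.097 = 0.4202 m³/s
Q = Σ q = 3.516 m³/s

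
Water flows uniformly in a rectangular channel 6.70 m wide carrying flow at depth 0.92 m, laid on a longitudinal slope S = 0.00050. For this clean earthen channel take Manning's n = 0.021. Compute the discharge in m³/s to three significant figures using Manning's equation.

5.28 m³/s

A = b·y = 6.70 × 0.92 = 6.164 m²
P = b + 2y = 6.70 + 2×0.92 = 8.540 m
R = A/P = 6.164/8.540 = 0.7218 m
Q = (1/n)·A·R^(2/3)·S^(1/2) = (1/0.021) × 6.164 × 0.7218^(2/3) × 0.00050^(1/2) = 5.281 m³/s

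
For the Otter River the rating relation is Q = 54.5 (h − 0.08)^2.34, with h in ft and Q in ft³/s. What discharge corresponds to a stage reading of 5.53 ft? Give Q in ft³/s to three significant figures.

Q = 54.5 × (5.53 − 0.08)^2.34 = 54.5 × 5.45^2.34 = 2881 ft³/s

2880 ft³/s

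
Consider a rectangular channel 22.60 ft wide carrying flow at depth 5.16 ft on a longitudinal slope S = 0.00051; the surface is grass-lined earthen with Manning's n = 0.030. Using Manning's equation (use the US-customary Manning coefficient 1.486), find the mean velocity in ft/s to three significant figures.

2.60 ft/s

A = b·y = 22.60 × 5.16 = 116.6 ft²
P = b + 2y = 22.60 + 2×5.16 = 32.92 ft
R = A/P = 116.6/32.92 = 3.542 ft
Q = (1.486/n)·A·R^(2/3)·S^(1/2) = (1.486/0.030) × 116.6 × 3.542^(2/3) × 0.00051^(1/2) = 303.1 ft³/s
V = Q/A = 303.1/116.6 = 2.599 ft/s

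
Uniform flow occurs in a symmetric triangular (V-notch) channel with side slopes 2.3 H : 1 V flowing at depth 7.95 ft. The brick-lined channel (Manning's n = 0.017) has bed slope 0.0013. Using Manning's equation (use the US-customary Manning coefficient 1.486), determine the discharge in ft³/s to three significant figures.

1090 ft³/s

A = z·y² = 2.3×7.95² = 145.4 ft²
P = 2y√(1+z²) = 2×7.95×√(1+2.3²) = 39.88 ft
R = A/P = 145.4/39.88 = 3.645 ft
Q = (1.486/n)·A·R^(2/3)·S^(1/2) = (1.486/0.017) × 145.4 × 3.645^(2/3) × 0.0013^(1/2) = 1085 ft³/s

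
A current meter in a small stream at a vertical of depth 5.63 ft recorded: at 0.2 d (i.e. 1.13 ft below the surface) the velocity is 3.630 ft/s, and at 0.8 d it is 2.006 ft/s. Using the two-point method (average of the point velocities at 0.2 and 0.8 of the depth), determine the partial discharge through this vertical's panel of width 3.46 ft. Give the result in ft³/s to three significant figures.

54.9 ft³/s

v̄ = (3.630 + 2.006) / 2 = 2.818 ft/s
q = v̄ × d × w = 2.818 × 5.63 × 3.46 = 54.89 ft³/s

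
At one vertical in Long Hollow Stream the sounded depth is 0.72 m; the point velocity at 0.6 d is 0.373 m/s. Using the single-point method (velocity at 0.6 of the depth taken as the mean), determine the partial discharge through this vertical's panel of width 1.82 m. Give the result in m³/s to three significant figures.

0.489 m³/s

v̄ = v₀.₆ = 0.373 m/s
q = v̄ × d × w = 0.3730 × 0.72 × 1.82 = 0.4888 m³/s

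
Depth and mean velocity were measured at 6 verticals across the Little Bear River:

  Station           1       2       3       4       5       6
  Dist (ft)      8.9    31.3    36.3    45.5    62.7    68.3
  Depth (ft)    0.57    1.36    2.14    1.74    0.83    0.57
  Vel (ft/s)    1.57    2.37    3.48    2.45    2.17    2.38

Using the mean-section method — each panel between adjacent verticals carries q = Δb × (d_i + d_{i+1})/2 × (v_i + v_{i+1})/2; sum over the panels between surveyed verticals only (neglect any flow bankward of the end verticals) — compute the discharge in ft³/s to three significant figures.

181 ft³/s

Panel 1-2: Δb = 22.4 ft, d̄ = (0.57+1.36)/2 = 0.965, v̄ = (1.57+2.37)/2 = 1.97 → q = 22.4×0.965×1.97 = 42.58 ft³/s
Panel 2-3: Δb = 5 ft, d̄ = (1.36+2.14)/2 = 1.75, v̄ = (2.37+3.48)/2 = 2.925 → q = 5×1.75×2.925 = 25.59 ft³/s
Panel 3-4: Δb = 9.2 ft, d̄ = (2.14+1.74)/2 = 1.94, v̄ = (3.48+2.45)/2 = 2.965 → q = 9.2×1.94×2.965 = 52.92 ft³/s
Panel 4-5: Δb = 17.2 ft, d̄ = (1.74+0.83)/2 = 1.285, v̄ = (2.45+2.17)/2 = 2.31 → q = 17.2×1.285×2.31 = 51.06 ft³/s
Panel 5-6: Δb = 5.6 ft, d̄ = (0.83+0.57)/2 = 0.7, v̄ = (2.17+2.38)/2 = 2.275 → q = 5.6×0.7×2.275 = 8.918 ft³/s
Q = Σ q = 181.1 ft³/s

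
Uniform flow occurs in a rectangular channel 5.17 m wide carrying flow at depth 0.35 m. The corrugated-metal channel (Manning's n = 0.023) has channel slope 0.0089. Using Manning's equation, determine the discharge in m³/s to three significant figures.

A = b·y = 5.17 × 0.35 = 1.810 m²
P = b + 2y = 5.17 + 2×0.35 = 5.870 m
R = A/P = 1.810/5.870 = 0.3083 m
Q = (1/n)·A·R^(2/3)·S^(1/2) = (1/0.023) × 1.810 × 0.3083^(2/3) × 0.0089^(1/2) = 3.387 m³/s

3.39 m³/s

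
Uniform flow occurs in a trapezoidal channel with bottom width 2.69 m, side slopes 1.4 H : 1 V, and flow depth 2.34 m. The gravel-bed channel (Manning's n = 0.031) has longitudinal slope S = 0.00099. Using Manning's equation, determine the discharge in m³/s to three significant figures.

16.9 m³/s

A = (b + z·y)·y = (2.69 + 1.4×2.34)×2.34 = 13.96 m²
P = b + 2y√(1+z²) = 2.69 + 2×2.34×√(1+1.4²) = 10.74 m
R = A/P = 13.96/10.74 = 1.300 m
Q = (1/n)·A·R^(2/3)·S^(1/2) = (1/0.031) × 13.96 × 1.300^(2/3) × 0.00099^(1/2) = 16.87 m³/s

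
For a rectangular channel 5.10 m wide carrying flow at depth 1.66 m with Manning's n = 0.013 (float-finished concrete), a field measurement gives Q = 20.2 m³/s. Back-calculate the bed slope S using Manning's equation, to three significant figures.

0.000955

A = b·y = 5.10 × 1.66 = 8.466 m²
P = b + 2y = 5.10 + 2×1.66 = 8.420 m
R = A/P = 8.466/8.420 = 1.005 m
S = (Q·n / (1·A·R^(2/3)))² = (20.2×0.013 / (1×8.466×1.004))² = 0.0009552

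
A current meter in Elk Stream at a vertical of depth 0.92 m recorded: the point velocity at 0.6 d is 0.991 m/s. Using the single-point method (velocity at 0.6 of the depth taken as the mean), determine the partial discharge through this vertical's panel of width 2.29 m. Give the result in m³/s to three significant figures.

v̄ = v₀.₆ = 0.991 m/s
q = v̄ × d × w = 0.9910 × 0.92 × 2.29 = 2.088 m³/s

2.09 m³/s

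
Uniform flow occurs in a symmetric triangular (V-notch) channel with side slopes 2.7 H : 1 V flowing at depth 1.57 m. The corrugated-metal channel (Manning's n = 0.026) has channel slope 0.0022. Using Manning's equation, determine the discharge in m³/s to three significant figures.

9.79 m³/s

A = z·y² = 2.7×1.57² = 6.655 m²
P = 2y√(1+z²) = 2×1.57×√(1+2.7²) = 9.041 m
R = A/P = 6.655/9.041 = 0.7361 m
Q = (1/n)·A·R^(2/3)·S^(1/2) = (1/0.026) × 6.655 × 0.7361^(2/3) × 0.0022^(1/2) = 9.788 m³/s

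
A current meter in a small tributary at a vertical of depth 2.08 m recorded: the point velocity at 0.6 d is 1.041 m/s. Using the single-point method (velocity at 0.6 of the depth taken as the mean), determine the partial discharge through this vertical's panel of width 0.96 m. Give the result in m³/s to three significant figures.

2.08 m³/s

v̄ = v₀.₆ = 1.041 m/s
q = v̄ × d × w = 1.041 × 2.08 × 0.96 = 2.079 m³/s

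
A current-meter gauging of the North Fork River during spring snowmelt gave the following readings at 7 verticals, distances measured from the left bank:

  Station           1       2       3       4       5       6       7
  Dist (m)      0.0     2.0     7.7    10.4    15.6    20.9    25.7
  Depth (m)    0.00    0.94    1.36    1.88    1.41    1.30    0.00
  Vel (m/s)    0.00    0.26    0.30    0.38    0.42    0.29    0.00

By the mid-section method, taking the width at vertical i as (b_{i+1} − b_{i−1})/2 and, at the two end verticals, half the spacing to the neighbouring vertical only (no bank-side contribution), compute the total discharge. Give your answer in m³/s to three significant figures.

w_2 = (7.7 − 0.0)/2 = 3.85 m; q_2 = 0.26 × 0.94 × 3.85 = 0.9409 m³/s
w_3 = (10.4 − 2.0)/2 = 4.2 m; q_3 = 0.30 × 1.36 × 4.2 = 1.714 m³/s
w_4 = (15.6 − 7.7)/2 = 3.95 m; q_4 = 0.38 × 1.88 × 3.95 = 2.822 m³/s
w_5 = (20.9 − 10.4)/2 = 5.25 m; q_5 = 0.42 × 1.41 × 5.25 = 3.109 m³/s
w_6 = (25.7 − 15.6)/2 = 5.05 m; q_6 = 0.29 × 1.30 × 5.05 = 1.904 m³/s
Stations 1, 7 contribute zero (depth or velocity is 0).
Q = Σ qᵢ = 10.49 m³/s

10.5 m³/s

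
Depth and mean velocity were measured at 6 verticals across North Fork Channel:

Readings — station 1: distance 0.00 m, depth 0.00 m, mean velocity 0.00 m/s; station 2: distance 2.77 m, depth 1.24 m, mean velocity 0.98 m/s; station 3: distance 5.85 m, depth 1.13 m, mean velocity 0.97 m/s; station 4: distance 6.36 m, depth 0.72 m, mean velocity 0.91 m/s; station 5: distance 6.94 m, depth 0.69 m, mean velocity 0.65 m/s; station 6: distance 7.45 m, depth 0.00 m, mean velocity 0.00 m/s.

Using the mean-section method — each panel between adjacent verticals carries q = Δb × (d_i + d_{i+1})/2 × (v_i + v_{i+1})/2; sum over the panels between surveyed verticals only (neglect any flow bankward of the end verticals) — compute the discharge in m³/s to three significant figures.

5.22 m³/s

Panel 1-2: Δb = 2.77 m, d̄ = (0.00+1.24)/2 = 0.62, v̄ = (0.00+0.98)/2 = 0.49 → q = 2.77×0.62×0.49 = 0.8415 m³/s
Panel 2-3: Δb = 3.08 m, d̄ = (1.24+1.13)/2 = 1.185, v̄ = (0.98+0.97)/2 = 0.975 → q = 3.08×1.185×0.975 = 3.559 m³/s
Panel 3-4: Δb = 0.51 m, d̄ = (1.13+0.72)/2 = 0.925, v̄ = (0.97+0.91)/2 = 0.94 → q = 0.51×0.925×0.94 = 0.4434 m³/s
Panel 4-5: Δb = 0.58 m, d̄ = (0.72+0.69)/2 = 0.705, v̄ = (0.91+0.65)/2 = 0.78 → q = 0.58×0.705×0.78 = 0.3189 m³/s
Panel 5-6: Δb = 0.51 m, d̄ = (0.69+0.00)/2 = 0.345, v̄ = (0.65+0.00)/2 = 0.325 → q = 0.51×0.345×0.325 = 0.05718 m³/s
Q = Σ q = 5.220 m³/s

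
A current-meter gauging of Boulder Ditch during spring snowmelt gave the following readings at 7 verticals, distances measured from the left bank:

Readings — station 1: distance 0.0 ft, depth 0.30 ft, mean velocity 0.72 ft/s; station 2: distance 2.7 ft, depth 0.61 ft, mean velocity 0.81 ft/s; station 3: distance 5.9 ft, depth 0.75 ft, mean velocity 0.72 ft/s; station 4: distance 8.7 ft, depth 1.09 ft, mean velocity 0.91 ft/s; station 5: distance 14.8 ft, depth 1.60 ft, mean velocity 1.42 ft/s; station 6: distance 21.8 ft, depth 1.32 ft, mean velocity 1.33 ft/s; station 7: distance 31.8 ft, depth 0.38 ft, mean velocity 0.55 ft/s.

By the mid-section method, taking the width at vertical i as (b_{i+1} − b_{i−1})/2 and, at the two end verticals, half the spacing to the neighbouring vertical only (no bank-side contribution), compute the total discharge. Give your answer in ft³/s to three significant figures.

w_1 = (2.7 − 0.0)/2 = 1.35 ft; q_1 = 0.72 × 0.30 × 1.35 = 0.2916 ft³/s
w_2 = (5.9 − 0.0)/2 = 2.95 ft; q_2 = 0.81 × 0.61 × 2.95 = 1.458 ft³/s
w_3 = (8.7 − 2.7)/2 = 3 ft; q_3 = 0.72 × 0.75 × 3 = 1.620 ft³/s
w_4 = (14.8 − 5.9)/2 = 4.45 ft; q_4 = 0.91 × 1.09 × 4.45 = 4.414 ft³/s
w_5 = (21.8 − 8.7)/2 = 6.55 ft; q_5 = 1.42 × 1.60 × 6.55 = 14.88 ft³/s
w_6 = (31.8 − 14.8)/2 = 8.5 ft; q_6 = 1.33 × 1.32 × 8.5 = 14.92 ft³/s
w_7 = (31.8 − 21.8)/2 = 5 ft; q_7 = 0.55 × 0.38 × 5 = 1.045 ft³/s
Q = Σ qᵢ = 38.63 ft³/s

38.6 ft³/s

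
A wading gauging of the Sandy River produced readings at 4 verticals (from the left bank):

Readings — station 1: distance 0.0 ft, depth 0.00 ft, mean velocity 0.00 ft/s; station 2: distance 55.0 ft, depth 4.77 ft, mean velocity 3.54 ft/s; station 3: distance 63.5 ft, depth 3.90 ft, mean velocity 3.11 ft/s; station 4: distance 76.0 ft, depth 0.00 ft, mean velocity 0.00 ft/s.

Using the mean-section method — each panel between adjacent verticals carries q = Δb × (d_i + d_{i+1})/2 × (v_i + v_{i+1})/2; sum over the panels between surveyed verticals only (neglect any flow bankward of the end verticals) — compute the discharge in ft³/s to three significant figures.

393 ft³/s

Panel 1-2: Δb = 55 ft, d̄ = (0.00+4.77)/2 = 2.385, v̄ = (0.00+3.54)/2 = 1.77 → q = 55×2.385×1.77 = 232.2 ft³/s
Panel 2-3: Δb = 8.5 ft, d̄ = (4.77+3.90)/2 = 4.335, v̄ = (3.54+3.11)/2 = 3.325 → q = 8.5×4.335×3.325 = 122.5 ft³/s
Panel 3-4: Δb = 12.5 ft, d̄ = (3.90+0.00)/2 = 1.95, v̄ = (3.11+0.00)/2 = 1.555 → q = 12.5×1.95×1.555 = 37.90 ft³/s
Q = Σ q = 392.6 ft³/s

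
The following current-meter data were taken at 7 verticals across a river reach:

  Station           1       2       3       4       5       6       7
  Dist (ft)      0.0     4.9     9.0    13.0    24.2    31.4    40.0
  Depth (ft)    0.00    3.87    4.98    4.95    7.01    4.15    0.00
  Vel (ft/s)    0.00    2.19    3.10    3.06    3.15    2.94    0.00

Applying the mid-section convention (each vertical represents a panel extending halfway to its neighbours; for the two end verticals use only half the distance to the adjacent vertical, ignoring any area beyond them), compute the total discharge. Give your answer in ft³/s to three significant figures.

w_2 = (9.0 − 0.0)/2 = 4.5 ft; q_2 = 2.19 × 3.87 × 4.5 = 38.14 ft³/s
w_3 = (13.0 − 4.9)/2 = 4.05 ft; q_3 = 3.10 × 4.98 × 4.05 = 62.52 ft³/s
w_4 = (24.2 − 9.0)/2 = 7.6 ft; q_4 = 3.06 × 4.95 × 7.6 = 115.1 ft³/s
w_5 = (31.4 − 13.0)/2 = 9.2 ft; q_5 = 3.15 × 7.01 × 9.2 = 203.1 ft³/s
w_6 = (40.0 − 24.2)/2 = 7.9 ft; q_6 = 2.94 × 4.15 × 7.9 = 96.39 ft³/s
Stations 1, 7 contribute zero (depth or velocity is 0).
Q = Σ qᵢ = 515.3 ft³/s

515 ft³/s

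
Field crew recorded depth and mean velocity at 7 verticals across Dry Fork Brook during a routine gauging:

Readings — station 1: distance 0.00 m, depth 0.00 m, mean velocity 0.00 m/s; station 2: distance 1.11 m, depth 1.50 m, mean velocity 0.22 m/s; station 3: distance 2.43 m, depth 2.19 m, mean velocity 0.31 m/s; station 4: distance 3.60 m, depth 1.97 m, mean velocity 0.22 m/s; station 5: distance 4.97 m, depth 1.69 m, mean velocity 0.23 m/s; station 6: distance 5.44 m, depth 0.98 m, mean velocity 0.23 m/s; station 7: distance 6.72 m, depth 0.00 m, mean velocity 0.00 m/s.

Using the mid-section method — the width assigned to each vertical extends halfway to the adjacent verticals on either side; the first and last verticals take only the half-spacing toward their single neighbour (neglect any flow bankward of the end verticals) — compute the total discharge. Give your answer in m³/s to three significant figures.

w_2 = (2.43 − 0.00)/2 = 1.215 m; q_2 = 0.22 × 1.50 × 1.215 = 0.4010 m³/s
w_3 = (3.60 − 1.11)/2 = 1.245 m; q_3 = 0.31 × 2.19 × 1.245 = 0.8452 m³/s
w_4 = (4.97 − 2.43)/2 = 1.27 m; q_4 = 0.22 × 1.97 × 1.27 = 0.5504 m³/s
w_5 = (5.44 − 3.60)/2 = 0.92 m; q_5 = 0.23 × 1.69 × 0.92 = 0.3576 m³/s
w_6 = (6.72 − 4.97)/2 = 0.875 m; q_6 = 0.23 × 0.98 × 0.875 = 0.1972 m³/s
Stations 1, 7 contribute zero (depth or velocity is 0).
Q = Σ qᵢ = 2.351 m³/s

2.35 m³/s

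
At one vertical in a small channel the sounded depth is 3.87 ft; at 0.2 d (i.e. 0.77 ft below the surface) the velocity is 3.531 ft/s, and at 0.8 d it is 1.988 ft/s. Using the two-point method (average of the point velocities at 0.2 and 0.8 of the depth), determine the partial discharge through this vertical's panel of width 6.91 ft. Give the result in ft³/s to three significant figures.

v̄ = (3.531 + 1.988) / 2 = 2.760 ft/s
q = v̄ × d × w = 2.760 × 3.87 × 6.91 = 73.79 ft³/s

73.8 ft³/s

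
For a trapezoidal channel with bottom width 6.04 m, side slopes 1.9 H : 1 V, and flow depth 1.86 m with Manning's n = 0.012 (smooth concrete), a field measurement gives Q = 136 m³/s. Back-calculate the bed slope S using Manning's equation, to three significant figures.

0.00611

A = (b + z·y)·y = (6.04 + 1.9×1.86)×1.86 = 17.81 m²
P = b + 2y√(1+z²) = 6.04 + 2×1.86×√(1+1.9²) = 14.03 m
R = A/P = 17.81/14.03 = 1.270 m
S = (Q·n / (1·A·R^(2/3)))² = (136×0.012 / (1×17.81×1.172))² = 0.006110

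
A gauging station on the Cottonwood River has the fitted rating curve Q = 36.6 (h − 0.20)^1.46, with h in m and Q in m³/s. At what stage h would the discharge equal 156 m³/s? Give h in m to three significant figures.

h − h₀ = (Q/C)^(1/b) = (156/36.6)^(1/1.46) = 2.699 m
h = 0.20 + 2.699 = 2.899 m

2.90 m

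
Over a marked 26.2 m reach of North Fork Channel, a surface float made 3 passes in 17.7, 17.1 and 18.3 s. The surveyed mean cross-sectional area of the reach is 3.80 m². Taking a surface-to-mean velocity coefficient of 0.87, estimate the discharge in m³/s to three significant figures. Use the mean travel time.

t̄ = (17.7 + 17.1 + 18.3) / 3 = 17.7 s
v_surface = L / t̄ = 26.2 / 17.7 = 1.480 m/s
v_mean = 0.87 × 1.480 = 1.288 m/s
Q = A × v_mean = 3.80 × 1.288 = 4.894 m³/s

4.89 m³/s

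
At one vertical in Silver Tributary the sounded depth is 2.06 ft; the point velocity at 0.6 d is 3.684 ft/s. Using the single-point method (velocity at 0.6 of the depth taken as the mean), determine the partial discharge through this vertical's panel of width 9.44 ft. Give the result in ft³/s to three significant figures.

71.6 ft³/s

v̄ = v₀.₆ = 3.684 ft/s
q = v̄ × d × w = 3.684 × 2.06 × 9.44 = 71.64 ft³/s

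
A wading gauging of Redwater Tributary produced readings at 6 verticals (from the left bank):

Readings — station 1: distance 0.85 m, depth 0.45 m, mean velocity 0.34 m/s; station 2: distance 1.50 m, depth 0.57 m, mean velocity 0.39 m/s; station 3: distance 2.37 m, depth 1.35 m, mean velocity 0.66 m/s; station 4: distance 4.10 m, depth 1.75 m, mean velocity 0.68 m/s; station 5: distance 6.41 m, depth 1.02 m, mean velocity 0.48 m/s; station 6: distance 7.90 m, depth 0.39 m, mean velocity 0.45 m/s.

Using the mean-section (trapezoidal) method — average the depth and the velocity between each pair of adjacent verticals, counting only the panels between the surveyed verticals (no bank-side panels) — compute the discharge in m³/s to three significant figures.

4.70 m³/s

Panel 1-2: Δb = 0.65 m, d̄ = (0.45+0.57)/2 = 0.51, v̄ = (0.34+0.39)/2 = 0.365 → q = 0.65×0.51×0.365 = 0.1210 m³/s
Panel 2-3: Δb = 0.87 m, d̄ = (0.57+1.35)/2 = 0.96, v̄ = (0.39+0.66)/2 = 0.525 → q = 0.87×0.96×0.525 = 0.4385 m³/s
Panel 3-4: Δb = 1.73 m, d̄ = (1.35+1.75)/2 = 1.55, v̄ = (0.66+0.68)/2 = 0.67 → q = 1.73×1.55×0.67 = 1.797 m³/s
Panel 4-5: Δb = 2.31 m, d̄ = (1.75+1.02)/2 = 1.385, v̄ = (0.68+0.48)/2 = 0.58 → q = 2.31×1.385×0.58 = 1.856 m³/s
Panel 5-6: Δb = 1.49 m, d̄ = (1.02+0.39)/2 = 0.705, v̄ = (0.48+0.45)/2 = 0.465 → q = 1.49×0.705×0.465 = 0.4885 m³/s
Q = Σ q = 4.700 m³/s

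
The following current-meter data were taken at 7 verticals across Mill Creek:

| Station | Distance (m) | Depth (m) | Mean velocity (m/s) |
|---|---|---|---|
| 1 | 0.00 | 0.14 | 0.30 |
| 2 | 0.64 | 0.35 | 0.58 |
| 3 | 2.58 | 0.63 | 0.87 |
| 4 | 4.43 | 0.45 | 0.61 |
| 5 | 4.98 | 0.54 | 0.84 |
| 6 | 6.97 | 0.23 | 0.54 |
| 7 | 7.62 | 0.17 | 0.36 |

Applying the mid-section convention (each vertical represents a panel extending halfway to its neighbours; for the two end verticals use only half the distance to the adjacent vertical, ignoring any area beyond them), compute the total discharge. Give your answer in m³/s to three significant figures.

2.40 m³/s

w_1 = (0.64 − 0.00)/2 = 0.32 m; q_1 = 0.30 × 0.14 × 0.32 = 0.01344 m³/s
w_2 = (2.58 − 0.00)/2 = 1.29 m; q_2 = 0.58 × 0.35 × 1.29 = 0.2619 m³/s
w_3 = (4.43 − 0.64)/2 = 1.895 m; q_3 = 0.87 × 0.63 × 1.895 = 1.039 m³/s
w_4 = (4.98 − 2.58)/2 = 1.2 m; q_4 = 0.61 × 0.45 × 1.2 = 0.3294 m³/s
w_5 = (6.97 − 4.43)/2 = 1.27 m; q_5 = 0.84 × 0.54 × 1.27 = 0.5761 m³/s
w_6 = (7.62 − 4.98)/2 = 1.32 m; q_6 = 0.54 × 0.23 × 1.32 = 0.1639 m³/s
w_7 = (7.62 − 6.97)/2 = 0.325 m; q_7 = 0.36 × 0.17 × 0.325 = 0.01989 m³/s
Q = Σ qᵢ = 2.403 m³/s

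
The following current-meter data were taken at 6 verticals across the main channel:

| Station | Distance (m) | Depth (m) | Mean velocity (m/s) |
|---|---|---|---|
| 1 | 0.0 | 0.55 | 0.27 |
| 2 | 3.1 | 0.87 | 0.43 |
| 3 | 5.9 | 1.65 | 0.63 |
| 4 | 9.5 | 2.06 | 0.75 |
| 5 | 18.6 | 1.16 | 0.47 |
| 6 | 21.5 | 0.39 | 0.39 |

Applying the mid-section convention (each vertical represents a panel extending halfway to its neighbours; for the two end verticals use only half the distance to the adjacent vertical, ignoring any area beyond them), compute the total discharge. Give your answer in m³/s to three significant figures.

w_1 = (3.1 − 0.0)/2 = 1.55 m; q_1 = 0.27 × 0.55 × 1.55 = 0.2302 m³/s
w_2 = (5.9 − 0.0)/2 = 2.95 m; q_2 = 0.43 × 0.87 × 2.95 = 1.104 m³/s
w_3 = (9.5 − 3.1)/2 = 3.2 m; q_3 = 0.63 × 1.65 × 3.2 = 3.326 m³/s
w_4 = (18.6 − 5.9)/2 = 6.35 m; q_4 = 0.75 × 2.06 × 6.35 = 9.811 m³/s
w_5 = (21.5 − 9.5)/2 = 6 m; q_5 = 0.47 × 1.16 × 6 = 3.271 m³/s
w_6 = (21.5 − 18.6)/2 = 1.45 m; q_6 = 0.39 × 0.39 × 1.45 = 0.2205 m³/s
Q = Σ qᵢ = 17.96 m³/s

18.0 m³/s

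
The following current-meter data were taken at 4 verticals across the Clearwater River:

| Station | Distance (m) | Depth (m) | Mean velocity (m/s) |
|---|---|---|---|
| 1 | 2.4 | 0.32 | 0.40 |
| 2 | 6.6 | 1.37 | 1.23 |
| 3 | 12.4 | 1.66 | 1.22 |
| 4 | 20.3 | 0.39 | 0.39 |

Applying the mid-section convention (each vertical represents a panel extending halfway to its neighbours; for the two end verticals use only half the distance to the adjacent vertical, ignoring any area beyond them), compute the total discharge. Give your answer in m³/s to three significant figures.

w_1 = (6.6 − 2.4)/2 = 2.1 m; q_1 = 0.40 × 0.32 × 2.1 = 0.2688 m³/s
w_2 = (12.4 − 2.4)/2 = 5 m; q_2 = 1.23 × 1.37 × 5 = 8.426 m³/s
w_3 = (20.3 − 6.6)/2 = 6.85 m; q_3 = 1.22 × 1.66 × 6.85 = 13.87 m³/s
w_4 = (20.3 − 12.4)/2 = 3.95 m; q_4 = 0.39 × 0.39 × 3.95 = 0.6008 m³/s
Q = Σ qᵢ = 23.17 m³/s

23.2 m³/s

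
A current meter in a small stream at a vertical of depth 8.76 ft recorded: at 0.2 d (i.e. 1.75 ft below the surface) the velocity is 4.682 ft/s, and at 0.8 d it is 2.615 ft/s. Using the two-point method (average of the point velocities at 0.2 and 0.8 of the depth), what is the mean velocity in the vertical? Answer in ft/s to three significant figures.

3.65 ft/s

v̄ = (4.682 + 2.615) / 2 = 3.649 ft/s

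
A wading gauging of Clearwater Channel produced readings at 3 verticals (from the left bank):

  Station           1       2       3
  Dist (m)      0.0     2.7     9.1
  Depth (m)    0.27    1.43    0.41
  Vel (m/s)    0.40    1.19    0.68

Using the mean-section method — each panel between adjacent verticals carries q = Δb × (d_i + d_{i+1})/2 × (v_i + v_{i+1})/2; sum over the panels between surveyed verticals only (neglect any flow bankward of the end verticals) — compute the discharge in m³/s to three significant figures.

Panel 1-2: Δb = 2.7 m, d̄ = (0.27+1.43)/2 = 0.85, v̄ = (0.40+1.19)/2 = 0.795 → q = 2.7×0.85×0.795 = 1.825 m³/s
Panel 2-3: Δb = 6.4 m, d̄ = (1.43+0.41)/2 = 0.92, v̄ = (1.19+0.68)/2 = 0.935 → q = 6.4×0.92×0.935 = 5.505 m³/s
Q = Σ q = 7.330 m³/s

7.33 m³/s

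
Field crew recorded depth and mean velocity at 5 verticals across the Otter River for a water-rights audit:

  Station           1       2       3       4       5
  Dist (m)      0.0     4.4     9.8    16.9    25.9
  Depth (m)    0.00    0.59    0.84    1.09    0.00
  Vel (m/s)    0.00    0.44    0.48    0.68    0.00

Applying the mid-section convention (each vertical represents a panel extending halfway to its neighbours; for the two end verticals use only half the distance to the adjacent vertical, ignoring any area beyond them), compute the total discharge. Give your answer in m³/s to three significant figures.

w_2 = (9.8 − 0.0)/2 = 4.9 m; q_2 = 0.44 × 0.59 × 4.9 = 1.272 m³/s
w_3 = (16.9 − 4.4)/2 = 6.25 m; q_3 = 0.48 × 0.84 × 6.25 = 2.520 m³/s
w_4 = (25.9 − 9.8)/2 = 8.05 m; q_4 = 0.68 × 1.09 × 8.05 = 5.967 m³/s
Stations 1, 5 contribute zero (depth or velocity is 0).
Q = Σ qᵢ = 9.759 m³/s

9.76 m³/s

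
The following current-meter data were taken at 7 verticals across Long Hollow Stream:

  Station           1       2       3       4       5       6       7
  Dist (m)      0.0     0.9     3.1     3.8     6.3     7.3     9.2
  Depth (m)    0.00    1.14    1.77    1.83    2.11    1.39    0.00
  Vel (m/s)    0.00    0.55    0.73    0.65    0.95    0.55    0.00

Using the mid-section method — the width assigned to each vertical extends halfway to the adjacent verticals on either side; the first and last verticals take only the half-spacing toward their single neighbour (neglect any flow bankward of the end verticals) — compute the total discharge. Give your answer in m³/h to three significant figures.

w_2 = (3.1 − 0.0)/2 = 1.55 m; q_2 = 0.55 × 1.14 × 1.55 = 0.9719 m³/s
w_3 = (3.8 − 0.9)/2 = 1.45 m; q_3 = 0.73 × 1.77 × 1.45 = 1.874 m³/s
w_4 = (6.3 − 3.1)/2 = 1.6 m; q_4 = 0.65 × 1.83 × 1.6 = 1.903 m³/s
w_5 = (7.3 − 3.8)/2 = 1.75 m; q_5 = 0.95 × 2.11 × 1.75 = 3.508 m³/s
w_6 = (9.2 − 6.3)/2 = 1.45 m; q_6 = 0.55 × 1.39 × 1.45 = 1.109 m³/s
Stations 1, 7 contribute zero (depth or velocity is 0).
Q = Σ qᵢ = 9.365 m³/s
= 9.365 × 3600 = 33710 m³/h

33700 m³/h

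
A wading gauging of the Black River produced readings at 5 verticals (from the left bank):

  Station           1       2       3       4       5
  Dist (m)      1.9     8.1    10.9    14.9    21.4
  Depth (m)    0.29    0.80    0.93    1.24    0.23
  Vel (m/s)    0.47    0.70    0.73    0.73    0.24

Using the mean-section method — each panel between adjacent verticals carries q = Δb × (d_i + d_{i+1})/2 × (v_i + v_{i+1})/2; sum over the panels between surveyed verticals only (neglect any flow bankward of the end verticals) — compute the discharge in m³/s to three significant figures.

9.19 m³/s

Panel 1-2: Δb = 6.2 m, d̄ = (0.29+0.80)/2 = 0.545, v̄ = (0.47+0.70)/2 = 0.585 → q = 6.2×0.545×0.585 = 1.977 m³/s
Panel 2-3: Δb = 2.8 m, d̄ = (0.80+0.93)/2 = 0.865, v̄ = (0.70+0.73)/2 = 0.715 → q = 2.8×0.865×0.715 = 1.732 m³/s
Panel 3-4: Δb = 4 m, d̄ = (0.93+1.24)/2 = 1.085, v̄ = (0.73+0.73)/2 = 0.73 → q = 4×1.085×0.73 = 3.168 m³/s
Panel 4-5: Δb = 6.5 m, d̄ = (1.24+0.23)/2 = 0.735, v̄ = (0.73+0.24)/2 = 0.485 → q = 6.5×0.735×0.485 = 2.317 m³/s
Q = Σ q = 9.194 m³/s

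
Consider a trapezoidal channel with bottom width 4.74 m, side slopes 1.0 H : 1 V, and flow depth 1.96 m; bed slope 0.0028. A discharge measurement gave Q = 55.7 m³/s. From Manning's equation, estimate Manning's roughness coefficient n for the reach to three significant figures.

0.0147

A = (b + z·y)·y = (4.74 + 1.0×1.96)×1.96 = 13.13 m²
P = b + 2y√(1+z²) = 4.74 + 2×1.96×√(1+1.0²) = 10.28 m
R = A/P = 13.13/10.28 = 1.277 m
n = (1/Q)·A·R^(2/3)·S^(1/2) = (1/55.7) × 13.13 × 1.177 × 0.05292 = 0.01468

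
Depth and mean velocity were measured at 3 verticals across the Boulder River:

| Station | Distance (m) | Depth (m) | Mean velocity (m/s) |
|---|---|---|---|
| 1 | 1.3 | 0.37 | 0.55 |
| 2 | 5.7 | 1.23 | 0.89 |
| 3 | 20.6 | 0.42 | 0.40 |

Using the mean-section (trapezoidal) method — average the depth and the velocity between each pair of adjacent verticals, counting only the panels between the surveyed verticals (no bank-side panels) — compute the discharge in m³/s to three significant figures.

Panel 1-2: Δb = 4.4 m, d̄ = (0.37+1.23)/2 = 0.8, v̄ = (0.55+0.89)/2 = 0.72 → q = 4.4×0.8×0.72 = 2.534 m³/s
Panel 2-3: Δb = 14.9 m, d̄ = (1.23+0.42)/2 = 0.825, v̄ = (0.89+0.40)/2 = 0.645 → q = 14.9×0.825×0.645 = 7.929 m³/s
Q = Σ q = 10.46 m³/s

10.5 m³/s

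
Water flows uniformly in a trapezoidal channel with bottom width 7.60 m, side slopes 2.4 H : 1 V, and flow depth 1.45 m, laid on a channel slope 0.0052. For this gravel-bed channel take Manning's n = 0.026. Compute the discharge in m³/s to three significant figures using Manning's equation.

46.4 m³/s

A = (b + z·y)·y = (7.60 + 2.4×1.45)×1.45 = 16.07 m²
P = b + 2y√(1+z²) = 7.60 + 2×1.45×√(1+2.4²) = 15.14 m
R = A/P = 16.07/15.14 = 1.061 m
Q = (1/n)·A·R^(2/3)·S^(1/2) = (1/0.026) × 16.07 × 1.061^(2/3) × 0.0052^(1/2) = 46.36 m³/s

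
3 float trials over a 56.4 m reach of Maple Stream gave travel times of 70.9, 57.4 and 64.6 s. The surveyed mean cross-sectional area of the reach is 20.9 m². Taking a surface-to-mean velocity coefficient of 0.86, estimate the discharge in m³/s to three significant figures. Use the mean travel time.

t̄ = (70.9 + 57.4 + 64.6) / 3 = 64.3 s
v_surface = L / t̄ = 56.4 / 64.3 = 0.8771 m/s
v_mean = 0.86 × 0.8771 = 0.7543 m/s
Q = A × v_mean = 20.9 × 0.7543 = 15.77 m³/s

15.8 m³/s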